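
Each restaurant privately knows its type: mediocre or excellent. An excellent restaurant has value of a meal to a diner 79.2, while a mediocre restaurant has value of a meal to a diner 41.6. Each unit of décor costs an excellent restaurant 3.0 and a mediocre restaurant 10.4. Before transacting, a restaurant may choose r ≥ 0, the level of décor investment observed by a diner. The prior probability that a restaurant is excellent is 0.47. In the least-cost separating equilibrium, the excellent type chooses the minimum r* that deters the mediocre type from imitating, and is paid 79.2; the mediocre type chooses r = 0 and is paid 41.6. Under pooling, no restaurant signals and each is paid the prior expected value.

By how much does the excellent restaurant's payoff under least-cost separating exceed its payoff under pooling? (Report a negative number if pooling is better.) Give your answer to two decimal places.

9.08

Least-cost separating signal: r* solves 41.6 = 79.2 − 10.4·r*, so r* = (79.2 − 41.6)/10.4 ≈ 3.6154.
Excellent type's separating payoff: 79.2 − 3.0 × r* = 79.2 − 3.0 × (79.2 − 41.6)/10.4 = 79.2 − 112.8/10.4 ≈ 68.3538.
Pooling payoff: 0.47 × 79.2 + 0.53 × 41.6 = 59.272.
Difference: 68.3538 − 59.272 = 9.0818, i.e. 9.08 to two decimal places.
The excellent type prefers to separate.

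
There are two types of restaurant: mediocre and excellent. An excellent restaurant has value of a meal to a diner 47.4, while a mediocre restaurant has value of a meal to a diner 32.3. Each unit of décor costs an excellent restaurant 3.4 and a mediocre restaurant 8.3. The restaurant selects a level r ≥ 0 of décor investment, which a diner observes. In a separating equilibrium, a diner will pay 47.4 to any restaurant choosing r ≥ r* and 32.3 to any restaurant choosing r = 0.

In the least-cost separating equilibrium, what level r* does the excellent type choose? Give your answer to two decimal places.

1.82

A mediocre restaurant choosing r = 0 receives 32.3.
Imitating at r* instead would pay 47.4 at cost 8.3·r*, netting 47.4 − 8.3·r*.
Indifference: 32.3 = 47.4 − 8.3·r*, so r* = (47.4 − 32.3) / 8.3 ≈ 1.82.
This is the mediocre type's binding incentive-compatibility constraint; any r ≥ 1.82 sustains separation on that side.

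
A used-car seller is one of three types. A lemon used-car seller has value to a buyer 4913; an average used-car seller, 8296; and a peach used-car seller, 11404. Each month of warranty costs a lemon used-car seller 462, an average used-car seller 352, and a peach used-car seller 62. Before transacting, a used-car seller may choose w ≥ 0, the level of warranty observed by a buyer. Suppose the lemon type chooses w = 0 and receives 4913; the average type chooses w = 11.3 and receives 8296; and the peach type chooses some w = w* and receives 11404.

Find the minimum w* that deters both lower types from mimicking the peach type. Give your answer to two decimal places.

Lemon type (on-path payoff 4913) won't mimic when 4913 ≥ 11404 − 462·w*, i.e. w* ≥ 14.05.
Average type (on-path payoff 8296 − 352×11.3 = 4318.4) won't mimic when 4318.4 ≥ 11404 − 352·w*, i.e. w* ≥ 20.13.
Both must hold, so w* = max(14.05, 20.13) = 20.13. The average type's constraint binds.

20.13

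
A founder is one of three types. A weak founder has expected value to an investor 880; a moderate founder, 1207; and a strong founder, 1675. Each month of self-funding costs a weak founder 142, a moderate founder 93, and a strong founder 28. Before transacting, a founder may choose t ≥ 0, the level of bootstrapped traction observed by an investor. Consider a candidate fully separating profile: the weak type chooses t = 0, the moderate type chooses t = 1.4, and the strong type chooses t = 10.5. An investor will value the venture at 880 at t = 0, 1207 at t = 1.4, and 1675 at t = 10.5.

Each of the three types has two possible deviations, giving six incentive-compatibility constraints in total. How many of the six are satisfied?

5

Moderate (own payoff 1207 − 93×1.4 = 1076.8): to t=0 gives 880 → no gain ✓; to t=10.5 gives 1675 − 93×10.5 = 698.5 → no gain ✓.
Strong (own payoff 1675 − 28×10.5 = 1381): to t=0 gives 880 → no gain ✓; to t=1.4 gives 1207 − 28×1.4 = 1167.8 → no gain ✓.
Weak (own payoff 880): to t=1.4 gives 1207 − 142×1.4 = 1008.2 → profitable ✗; to t=10.5 gives 1675 − 142×10.5 = 184 → no gain ✓.
5 of the 6 constraints hold; not an equilibrium.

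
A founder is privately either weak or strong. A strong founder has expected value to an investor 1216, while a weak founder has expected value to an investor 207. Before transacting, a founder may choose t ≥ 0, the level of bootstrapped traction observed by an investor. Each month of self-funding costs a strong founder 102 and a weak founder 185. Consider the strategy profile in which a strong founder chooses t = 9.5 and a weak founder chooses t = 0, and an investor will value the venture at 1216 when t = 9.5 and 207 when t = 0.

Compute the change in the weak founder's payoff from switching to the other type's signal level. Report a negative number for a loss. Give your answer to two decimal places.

Playing t = 0 the weak founder receives 207.
Deviating to t = 9.5 brings payment 1216 at cost 185 × 9.5 = 1757.5, netting -541.5.
Gain from deviating: -541.5 − 207 = -748.50.
The gain is negative, so the weak type's incentive-compatibility constraint is satisfied.

-748.50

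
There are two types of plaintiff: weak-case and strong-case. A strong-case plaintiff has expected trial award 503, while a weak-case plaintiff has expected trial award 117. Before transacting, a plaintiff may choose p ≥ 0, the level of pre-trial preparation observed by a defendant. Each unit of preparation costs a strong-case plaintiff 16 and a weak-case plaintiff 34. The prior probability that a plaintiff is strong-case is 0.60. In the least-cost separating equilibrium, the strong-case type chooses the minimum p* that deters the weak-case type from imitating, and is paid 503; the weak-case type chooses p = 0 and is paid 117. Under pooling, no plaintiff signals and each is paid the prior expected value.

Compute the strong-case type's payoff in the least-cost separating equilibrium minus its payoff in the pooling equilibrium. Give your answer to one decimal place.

-27.2

Least-cost separating signal: p* solves 117 = 503 − 34·p*, so p* = (503 − 117)/34 ≈ 11.3529.
Strong-case type's separating payoff: 503 − 16 × p* = 503 − 16 × (503 − 117)/34 = 503 − 6176/34 ≈ 321.353.
Pooling payoff: 0.60 × 503 + 0.40 × 117 = 348.6.
Difference: 321.353 − 348.6 = -27.247, i.e. -27.2 to one decimal place.
The strong-case type would prefer the pooling outcome.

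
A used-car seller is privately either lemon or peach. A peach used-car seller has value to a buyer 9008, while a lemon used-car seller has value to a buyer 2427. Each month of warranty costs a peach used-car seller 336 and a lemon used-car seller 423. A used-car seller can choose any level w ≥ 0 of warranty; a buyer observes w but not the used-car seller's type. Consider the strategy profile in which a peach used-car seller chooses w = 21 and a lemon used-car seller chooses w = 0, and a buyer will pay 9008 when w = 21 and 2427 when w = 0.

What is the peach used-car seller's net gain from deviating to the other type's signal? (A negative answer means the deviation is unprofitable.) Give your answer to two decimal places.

Playing w = 21 the peach used-car seller receives 9008 − 336 × 21 = 1952.
Deviating to w = 0 yields 2427 instead.
Gain from deviating: 2427 − 1952 = 475.00.
The gain is positive, so the peach type's incentive-compatibility constraint is violated — this profile is not a separating equilibrium.

475.00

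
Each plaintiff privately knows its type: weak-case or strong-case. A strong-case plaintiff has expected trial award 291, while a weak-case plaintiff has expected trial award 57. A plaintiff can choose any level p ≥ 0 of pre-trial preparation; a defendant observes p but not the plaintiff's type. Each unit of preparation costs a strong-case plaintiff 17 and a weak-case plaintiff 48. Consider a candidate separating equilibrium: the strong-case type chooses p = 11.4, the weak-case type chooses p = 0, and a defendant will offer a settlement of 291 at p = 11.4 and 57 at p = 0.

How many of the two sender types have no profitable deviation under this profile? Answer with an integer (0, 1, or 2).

Weak-case type: stay at 0 → 57; mimic → 291 − 48 × 11.4 = -256.2. IC holds (57 ≥ -256.2).
Strong-case type: signal → 291 − 17 × 11.4 = 97.2; deviate to 0 → 57. IC holds (97.2 ≥ 57).
2 of 2 constraints hold, so this is a separating equilibrium.

2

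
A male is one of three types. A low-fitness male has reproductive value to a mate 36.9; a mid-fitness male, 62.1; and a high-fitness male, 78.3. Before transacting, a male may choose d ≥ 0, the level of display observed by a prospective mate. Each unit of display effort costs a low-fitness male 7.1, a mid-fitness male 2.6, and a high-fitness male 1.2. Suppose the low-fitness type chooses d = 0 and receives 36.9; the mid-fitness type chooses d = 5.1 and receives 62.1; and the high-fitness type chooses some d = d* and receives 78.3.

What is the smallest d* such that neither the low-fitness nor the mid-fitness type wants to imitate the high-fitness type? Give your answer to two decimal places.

Low-fitness type (on-path payoff 36.9) won't mimic when 36.9 ≥ 78.3 − 7.1·d*, i.e. d* ≥ 5.83.
Mid-fitness type (on-path payoff 62.1 − 2.6×5.1 = 48.84) won't mimic when 48.84 ≥ 78.3 − 2.6·d*, i.e. d* ≥ 11.33.
Both must hold, so d* = max(5.83, 11.33) = 11.33. The mid-fitness type's constraint binds.

11.33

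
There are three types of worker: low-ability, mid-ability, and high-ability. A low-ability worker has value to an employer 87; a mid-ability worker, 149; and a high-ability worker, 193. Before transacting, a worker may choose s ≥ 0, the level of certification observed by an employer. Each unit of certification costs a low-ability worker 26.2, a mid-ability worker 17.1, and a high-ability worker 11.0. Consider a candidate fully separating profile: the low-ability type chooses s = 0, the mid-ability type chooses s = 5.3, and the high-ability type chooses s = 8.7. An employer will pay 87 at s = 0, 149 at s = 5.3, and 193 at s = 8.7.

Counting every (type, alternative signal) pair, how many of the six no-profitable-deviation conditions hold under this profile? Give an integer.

5

Low-ability (own payoff 87): to s=5.3 gives 149 − 26.2×5.3 = 10.14 → no gain ✓; to s=8.7 gives 193 − 26.2×8.7 = -34.94 → no gain ✓.
High-ability (own payoff 193 − 11.0×8.7 = 97.3): to s=0 gives 87 → no gain ✓; to s=5.3 gives 149 − 11.0×5.3 = 90.7 → no gain ✓.
Mid-ability (own payoff 149 − 17.1×5.3 = 58.37): to s=0 gives 87 → profitable ✗; to s=8.7 gives 193 − 17.1×8.7 = 44.23 → no gain ✓.
5 of the 6 constraints hold; not an equilibrium.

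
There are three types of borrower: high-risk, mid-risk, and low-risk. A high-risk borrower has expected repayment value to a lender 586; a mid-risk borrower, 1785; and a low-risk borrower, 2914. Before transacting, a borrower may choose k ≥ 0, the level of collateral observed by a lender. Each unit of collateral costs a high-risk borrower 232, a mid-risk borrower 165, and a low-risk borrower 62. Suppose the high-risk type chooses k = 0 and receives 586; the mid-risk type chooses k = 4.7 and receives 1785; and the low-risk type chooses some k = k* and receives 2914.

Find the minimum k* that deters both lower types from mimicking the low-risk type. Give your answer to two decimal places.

11.54

Mid-risk type (on-path payoff 1785 − 165×4.7 = 1009.5) won't mimic when 1009.5 ≥ 2914 − 165·k*, i.e. k* ≥ 11.54.
High-risk type (on-path payoff 586) won't mimic when 586 ≥ 2914 − 232·k*, i.e. k* ≥ 10.03.
Both must hold, so k* = max(10.03, 11.54) = 11.54. The mid-risk type's constraint binds.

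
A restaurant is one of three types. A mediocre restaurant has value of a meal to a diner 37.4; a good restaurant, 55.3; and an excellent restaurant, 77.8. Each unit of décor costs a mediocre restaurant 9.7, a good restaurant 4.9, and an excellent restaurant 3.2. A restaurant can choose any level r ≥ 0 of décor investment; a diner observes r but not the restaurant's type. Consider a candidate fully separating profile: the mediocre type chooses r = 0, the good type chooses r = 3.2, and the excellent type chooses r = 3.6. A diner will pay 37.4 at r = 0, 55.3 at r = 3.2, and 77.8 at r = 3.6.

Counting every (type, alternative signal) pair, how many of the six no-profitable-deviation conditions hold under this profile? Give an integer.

Good (own payoff 55.3 − 4.9×3.2 = 39.62): to r=0 gives 37.4 → no gain ✓; to r=3.6 gives 77.8 − 4.9×3.6 = 60.16 → profitable ✗.
Excellent (own payoff 77.8 − 3.2×3.6 = 66.28): to r=0 gives 37.4 → no gain ✓; to r=3.2 gives 55.3 − 3.2×3.2 = 45.06 → no gain ✓.
Mediocre (own payoff 37.4): to r=3.2 gives 55.3 − 9.7×3.2 = 24.26 → no gain ✓; to r=3.6 gives 77.8 − 9.7×3.6 = 42.88 → profitable ✗.
4 of the 6 constraints hold; not an equilibrium.

4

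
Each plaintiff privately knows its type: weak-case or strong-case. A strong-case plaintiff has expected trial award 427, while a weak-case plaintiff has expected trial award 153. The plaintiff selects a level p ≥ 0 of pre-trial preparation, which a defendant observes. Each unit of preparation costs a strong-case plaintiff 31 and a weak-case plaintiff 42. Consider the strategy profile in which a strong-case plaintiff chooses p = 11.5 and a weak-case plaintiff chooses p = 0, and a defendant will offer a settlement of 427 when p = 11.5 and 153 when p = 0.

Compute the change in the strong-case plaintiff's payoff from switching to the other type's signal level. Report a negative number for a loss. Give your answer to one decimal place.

Playing p = 11.5 the strong-case plaintiff receives 427 − 31 × 11.5 = 70.5.
Deviating to p = 0 yields 153 instead.
Gain from deviating: 153 − 70.5 = 82.5.
The gain is positive, so the strong-case type's incentive-compatibility constraint is violated — this profile is not a separating equilibrium.

82.5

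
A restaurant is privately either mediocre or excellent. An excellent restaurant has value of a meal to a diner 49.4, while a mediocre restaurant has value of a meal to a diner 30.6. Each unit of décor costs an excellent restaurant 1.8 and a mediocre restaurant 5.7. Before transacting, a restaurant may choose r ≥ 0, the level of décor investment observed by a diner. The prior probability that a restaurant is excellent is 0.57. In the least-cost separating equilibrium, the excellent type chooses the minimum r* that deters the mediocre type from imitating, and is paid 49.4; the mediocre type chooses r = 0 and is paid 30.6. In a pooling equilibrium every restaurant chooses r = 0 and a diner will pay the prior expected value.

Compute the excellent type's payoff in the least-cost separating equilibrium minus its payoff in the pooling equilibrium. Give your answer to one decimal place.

2.1

Least-cost separating signal: r* solves 30.6 = 49.4 − 5.7·r*, so r* = (49.4 − 30.6)/5.7 ≈ 3.2982.
Excellent type's separating payoff: 49.4 − 1.8 × r* = 49.4 − 1.8 × (49.4 − 30.6)/5.7 = 49.4 − 33.84/5.7 ≈ 43.463.
Pooling payoff: 0.57 × 49.4 + 0.43 × 30.6 = 41.316.
Difference: 43.463 − 41.316 = 2.147, i.e. 2.1 to one decimal place.
The excellent type prefers to separate.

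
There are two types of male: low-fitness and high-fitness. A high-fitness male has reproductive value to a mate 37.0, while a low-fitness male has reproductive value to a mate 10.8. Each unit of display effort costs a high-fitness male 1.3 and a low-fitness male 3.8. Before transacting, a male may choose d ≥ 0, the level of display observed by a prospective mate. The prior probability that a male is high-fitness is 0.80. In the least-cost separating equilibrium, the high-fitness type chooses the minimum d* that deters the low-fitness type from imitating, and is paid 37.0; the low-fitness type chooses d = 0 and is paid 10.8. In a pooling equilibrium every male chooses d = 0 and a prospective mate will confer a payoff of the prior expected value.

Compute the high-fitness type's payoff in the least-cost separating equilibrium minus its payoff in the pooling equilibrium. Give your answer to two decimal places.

-3.72

Least-cost separating signal: d* solves 10.8 = 37.0 − 3.8·d*, so d* = (37.0 − 10.8)/3.8 ≈ 6.8947.
High-fitness type's separating payoff: 37.0 − 1.3 × d* = 37.0 − 1.3 × (37.0 − 10.8)/3.8 = 37.0 − 34.06/3.8 ≈ 28.0368.
Pooling payoff: 0.80 × 37.0 + 0.20 × 10.8 = 31.76.
Difference: 28.0368 − 31.76 = -3.7232, i.e. -3.72 to two decimal places.
The high-fitness type would prefer the pooling outcome.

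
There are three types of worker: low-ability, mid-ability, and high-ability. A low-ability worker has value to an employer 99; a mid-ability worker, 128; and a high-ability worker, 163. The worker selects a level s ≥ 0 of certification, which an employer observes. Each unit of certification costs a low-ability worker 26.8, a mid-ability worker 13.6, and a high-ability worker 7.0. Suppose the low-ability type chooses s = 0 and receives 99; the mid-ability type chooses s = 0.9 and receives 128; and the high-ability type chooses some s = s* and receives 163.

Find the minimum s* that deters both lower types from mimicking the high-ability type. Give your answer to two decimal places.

Low-ability type (on-path payoff 99) won't mimic when 99 ≥ 163 − 26.8·s*, i.e. s* ≥ 2.39.
Mid-ability type (on-path payoff 128 − 13.6×0.9 = 115.76) won't mimic when 115.76 ≥ 163 − 13.6·s*, i.e. s* ≥ 3.47.
Both must hold, so s* = max(2.39, 3.47) = 3.47. The mid-ability type's constraint binds.

3.47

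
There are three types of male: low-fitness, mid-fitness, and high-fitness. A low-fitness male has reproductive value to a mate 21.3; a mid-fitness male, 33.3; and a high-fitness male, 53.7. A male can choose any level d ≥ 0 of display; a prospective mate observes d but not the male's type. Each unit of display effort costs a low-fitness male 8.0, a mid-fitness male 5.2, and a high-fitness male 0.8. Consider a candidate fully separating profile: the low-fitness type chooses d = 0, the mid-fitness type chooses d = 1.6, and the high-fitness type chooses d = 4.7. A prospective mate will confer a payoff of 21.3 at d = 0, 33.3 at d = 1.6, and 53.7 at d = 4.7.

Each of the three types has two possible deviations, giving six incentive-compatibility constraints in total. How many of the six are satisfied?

Mid-fitness (own payoff 33.3 − 5.2×1.6 = 24.98): to d=0 gives 21.3 → no gain ✓; to d=4.7 gives 53.7 − 5.2×4.7 = 29.26 → profitable ✗.
Low-fitness (own payoff 21.3): to d=1.6 gives 33.3 − 8.0×1.6 = 20.5 → no gain ✓; to d=4.7 gives 53.7 − 8.0×4.7 = 16.1 → no gain ✓.
High-fitness (own payoff 53.7 − 0.8×4.7 = 49.94): to d=0 gives 21.3 → no gain ✓; to d=1.6 gives 33.3 − 0.8×1.6 = 32.02 → no gain ✓.
5 of the 6 constraints hold; not an equilibrium.

5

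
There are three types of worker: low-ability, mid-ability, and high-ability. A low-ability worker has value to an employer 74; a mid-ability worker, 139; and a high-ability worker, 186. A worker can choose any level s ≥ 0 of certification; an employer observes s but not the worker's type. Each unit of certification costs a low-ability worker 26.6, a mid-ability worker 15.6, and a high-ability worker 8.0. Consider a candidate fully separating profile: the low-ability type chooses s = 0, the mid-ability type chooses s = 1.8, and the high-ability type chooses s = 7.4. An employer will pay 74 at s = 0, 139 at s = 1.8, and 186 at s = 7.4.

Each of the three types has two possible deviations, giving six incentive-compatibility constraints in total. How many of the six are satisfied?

5

Mid-ability (own payoff 139 − 15.6×1.8 = 110.92): to s=0 gives 74 → no gain ✓; to s=7.4 gives 186 − 15.6×7.4 = 70.56 → no gain ✓.
High-ability (own payoff 186 − 8.0×7.4 = 126.8): to s=0 gives 74 → no gain ✓; to s=1.8 gives 139 − 8.0×1.8 = 124.6 → no gain ✓.
Low-ability (own payoff 74): to s=1.8 gives 139 − 26.6×1.8 = 91.12 → profitable ✗; to s=7.4 gives 186 − 26.6×7.4 = -10.84 → no gain ✓.
5 of the 6 constraints hold; not an equilibrium.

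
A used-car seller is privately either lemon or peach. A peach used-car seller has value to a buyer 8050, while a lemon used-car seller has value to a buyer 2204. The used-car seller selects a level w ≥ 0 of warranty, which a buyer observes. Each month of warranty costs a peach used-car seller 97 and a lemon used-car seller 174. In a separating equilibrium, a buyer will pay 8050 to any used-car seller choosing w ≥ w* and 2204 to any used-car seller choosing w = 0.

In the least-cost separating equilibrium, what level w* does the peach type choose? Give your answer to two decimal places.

A lemon used-car seller choosing w = 0 receives 2204.
Imitating at w* instead would pay 8050 at cost 174·w*, netting 8050 − 174·w*.
Indifference: 2204 = 8050 − 174·w*, so w* = (8050 − 2204) / 174 ≈ 33.60.
This is the lemon type's binding incentive-compatibility constraint; any w ≥ 33.60 sustains separation on that side.

33.60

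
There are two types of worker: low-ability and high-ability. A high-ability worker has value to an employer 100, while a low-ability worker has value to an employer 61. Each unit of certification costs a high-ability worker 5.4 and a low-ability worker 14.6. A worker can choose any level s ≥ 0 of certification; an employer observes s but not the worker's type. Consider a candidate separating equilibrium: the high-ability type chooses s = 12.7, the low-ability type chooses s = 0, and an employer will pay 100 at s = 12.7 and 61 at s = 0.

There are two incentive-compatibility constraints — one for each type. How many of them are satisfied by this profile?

1

Low-ability type: stay at 0 → 61; mimic → 100 − 14.6 × 12.7 = -85.42. IC holds (61 ≥ -85.42).
High-ability type: signal → 100 − 5.4 × 12.7 = 31.42; deviate to 0 → 61. IC fails (31.42 < 61).
1 of 2 constraints hold, so this profile is not an equilibrium.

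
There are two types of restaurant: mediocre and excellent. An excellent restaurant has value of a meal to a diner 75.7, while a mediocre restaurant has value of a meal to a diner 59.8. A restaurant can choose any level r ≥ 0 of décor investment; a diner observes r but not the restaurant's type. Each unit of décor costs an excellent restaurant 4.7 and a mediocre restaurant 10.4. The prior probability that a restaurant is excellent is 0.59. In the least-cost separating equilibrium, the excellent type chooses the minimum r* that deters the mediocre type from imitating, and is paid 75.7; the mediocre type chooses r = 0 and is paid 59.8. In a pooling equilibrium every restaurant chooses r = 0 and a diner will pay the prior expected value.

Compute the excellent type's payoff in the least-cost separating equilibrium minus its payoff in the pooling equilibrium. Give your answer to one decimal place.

Least-cost separating signal: r* solves 59.8 = 75.7 − 10.4·r*, so r* = (75.7 − 59.8)/10.4 ≈ 1.5288.
Excellent type's separating payoff: 75.7 − 4.7 × r* = 75.7 − 4.7 × (75.7 − 59.8)/10.4 = 75.7 − 74.73/10.4 ≈ 68.514.
Pooling payoff: 0.59 × 75.7 + 0.41 × 59.8 = 69.181.
Difference: 68.514 − 69.181 = -0.667, i.e. -0.7 to one decimal place.
The excellent type would prefer the pooling outcome.

-0.7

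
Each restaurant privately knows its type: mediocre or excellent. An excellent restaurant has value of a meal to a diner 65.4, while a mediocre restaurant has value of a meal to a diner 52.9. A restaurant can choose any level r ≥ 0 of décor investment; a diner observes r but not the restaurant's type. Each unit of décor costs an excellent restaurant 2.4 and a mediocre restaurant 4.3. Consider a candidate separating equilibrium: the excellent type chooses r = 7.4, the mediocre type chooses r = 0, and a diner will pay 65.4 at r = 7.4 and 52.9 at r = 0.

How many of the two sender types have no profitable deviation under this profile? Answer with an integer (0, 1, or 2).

Excellent type: signal → 65.4 − 2.4 × 7.4 = 47.64; deviate to 0 → 52.9. IC fails (47.64 < 52.9).
Mediocre type: stay at 0 → 52.9; mimic → 65.4 − 4.3 × 7.4 = 33.58. IC holds (52.9 ≥ 33.58).
1 of 2 constraints hold, so this profile is not an equilibrium.

1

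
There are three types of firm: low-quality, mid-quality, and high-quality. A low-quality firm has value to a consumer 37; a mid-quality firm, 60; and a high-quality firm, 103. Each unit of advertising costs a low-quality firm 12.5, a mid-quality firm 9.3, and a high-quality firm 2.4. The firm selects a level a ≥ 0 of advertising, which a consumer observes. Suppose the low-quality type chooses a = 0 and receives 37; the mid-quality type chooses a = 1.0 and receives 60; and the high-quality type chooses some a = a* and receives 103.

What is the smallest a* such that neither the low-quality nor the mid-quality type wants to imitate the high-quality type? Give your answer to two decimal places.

Mid-quality type (on-path payoff 60 − 9.3×1.0 = 50.7) won't mimic when 50.7 ≥ 103 − 9.3·a*, i.e. a* ≥ 5.62.
Low-quality type (on-path payoff 37) won't mimic when 37 ≥ 103 − 12.5·a*, i.e. a* ≥ 5.28.
Both must hold, so a* = max(5.28, 5.62) = 5.62. The mid-quality type's constraint binds.

5.62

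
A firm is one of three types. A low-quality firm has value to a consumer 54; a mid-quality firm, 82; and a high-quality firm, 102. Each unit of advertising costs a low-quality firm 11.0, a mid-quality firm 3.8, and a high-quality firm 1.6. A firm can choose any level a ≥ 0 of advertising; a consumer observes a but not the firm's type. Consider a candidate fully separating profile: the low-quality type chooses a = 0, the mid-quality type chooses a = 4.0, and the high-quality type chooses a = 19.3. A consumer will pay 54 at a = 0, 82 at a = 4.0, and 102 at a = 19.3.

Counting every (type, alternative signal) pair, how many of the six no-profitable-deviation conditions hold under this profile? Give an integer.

5

Mid-quality (own payoff 82 − 3.8×4.0 = 66.8): to a=0 gives 54 → no gain ✓; to a=19.3 gives 102 − 3.8×19.3 = 28.66 → no gain ✓.
Low-quality (own payoff 54): to a=4.0 gives 82 − 11.0×4.0 = 38 → no gain ✓; to a=19.3 gives 102 − 11.0×19.3 = -110.3 → no gain ✓.
High-quality (own payoff 102 − 1.6×19.3 = 71.12): to a=0 gives 54 → no gain ✓; to a=4.0 gives 82 − 1.6×4.0 = 75.6 → profitable ✗.
5 of the 6 constraints hold; not an equilibrium.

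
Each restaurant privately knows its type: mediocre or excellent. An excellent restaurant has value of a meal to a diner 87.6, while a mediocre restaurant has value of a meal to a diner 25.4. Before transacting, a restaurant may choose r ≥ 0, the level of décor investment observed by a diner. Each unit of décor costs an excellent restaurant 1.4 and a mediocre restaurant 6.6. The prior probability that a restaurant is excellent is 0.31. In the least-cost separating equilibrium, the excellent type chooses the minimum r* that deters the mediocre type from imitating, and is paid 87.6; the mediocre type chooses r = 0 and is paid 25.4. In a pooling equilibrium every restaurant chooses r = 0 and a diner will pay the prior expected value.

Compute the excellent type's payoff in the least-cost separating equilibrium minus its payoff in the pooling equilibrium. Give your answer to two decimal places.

Least-cost separating signal: r* solves 25.4 = 87.6 − 6.6·r*, so r* = (87.6 − 25.4)/6.6 ≈ 9.4242.
Excellent type's separating payoff: 87.6 − 1.4 × r* = 87.6 − 1.4 × (87.6 − 25.4)/6.6 = 87.6 − 87.08/6.6 ≈ 74.4061.
Pooling payoff: 0.31 × 87.6 + 0.69 × 25.4 = 44.682.
Difference: 74.4061 − 44.682 = 29.7241, i.e. 29.72 to two decimal places.
The excellent type prefers to separate.

29.72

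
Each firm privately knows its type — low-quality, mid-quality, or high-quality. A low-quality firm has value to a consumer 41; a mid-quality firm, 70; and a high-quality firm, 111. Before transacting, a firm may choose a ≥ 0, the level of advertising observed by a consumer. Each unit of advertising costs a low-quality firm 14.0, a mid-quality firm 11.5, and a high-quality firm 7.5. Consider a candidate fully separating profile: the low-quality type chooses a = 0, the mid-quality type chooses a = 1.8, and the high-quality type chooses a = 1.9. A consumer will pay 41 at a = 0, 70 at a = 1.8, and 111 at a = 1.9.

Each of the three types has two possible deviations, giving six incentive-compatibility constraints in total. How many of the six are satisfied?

Mid-quality (own payoff 70 − 11.5×1.8 = 49.3): to a=0 gives 41 → no gain ✓; to a=1.9 gives 111 − 11.5×1.9 = 89.15 → profitable ✗.
Low-quality (own payoff 41): to a=1.8 gives 70 − 14.0×1.8 = 44.8 → profitable ✗; to a=1.9 gives 111 − 14.0×1.9 = 84.4 → profitable ✗.
High-quality (own payoff 111 − 7.5×1.9 = 96.75): to a=0 gives 41 → no gain ✓; to a=1.8 gives 70 − 7.5×1.8 = 56.5 → no gain ✓.
3 of the 6 constraints hold; not an equilibrium.

3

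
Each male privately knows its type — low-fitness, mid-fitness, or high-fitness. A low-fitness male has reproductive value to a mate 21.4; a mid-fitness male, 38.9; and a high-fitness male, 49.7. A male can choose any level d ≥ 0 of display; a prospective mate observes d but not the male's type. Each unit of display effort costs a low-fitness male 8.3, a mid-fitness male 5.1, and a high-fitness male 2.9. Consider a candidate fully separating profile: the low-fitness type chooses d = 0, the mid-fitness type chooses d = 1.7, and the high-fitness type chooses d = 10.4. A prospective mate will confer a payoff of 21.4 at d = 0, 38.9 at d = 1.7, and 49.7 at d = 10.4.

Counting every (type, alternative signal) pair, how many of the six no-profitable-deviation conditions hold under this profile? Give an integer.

Low-fitness (own payoff 21.4): to d=1.7 gives 38.9 − 8.3×1.7 = 24.79 → profitable ✗; to d=10.4 gives 49.7 − 8.3×10.4 = -36.62 → no gain ✓.
High-fitness (own payoff 49.7 − 2.9×10.4 = 19.54): to d=0 gives 21.4 → profitable ✗; to d=1.7 gives 38.9 − 2.9×1.7 = 33.97 → profitable ✗.
Mid-fitness (own payoff 38.9 − 5.1×1.7 = 30.23): to d=0 gives 21.4 → no gain ✓; to d=10.4 gives 49.7 − 5.1×10.4 = -3.34 → no gain ✓.
3 of the 6 constraints hold; not an equilibrium.

3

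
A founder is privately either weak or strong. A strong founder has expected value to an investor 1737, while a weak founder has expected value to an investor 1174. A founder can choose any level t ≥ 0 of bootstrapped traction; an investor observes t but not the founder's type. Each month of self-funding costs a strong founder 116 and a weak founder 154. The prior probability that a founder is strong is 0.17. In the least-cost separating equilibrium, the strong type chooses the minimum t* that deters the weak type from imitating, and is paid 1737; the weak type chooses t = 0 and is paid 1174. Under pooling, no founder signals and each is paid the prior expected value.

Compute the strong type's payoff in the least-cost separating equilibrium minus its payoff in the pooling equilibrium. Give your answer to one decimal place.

43.2

Least-cost separating signal: t* solves 1174 = 1737 − 154·t*, so t* = (1737 − 1174)/154 ≈ 3.6558.
Strong type's separating payoff: 1737 − 116 × t* = 1737 − 116 × (1737 − 1174)/154 = 1737 − 65308/154 ≈ 1312.922.
Pooling payoff: 0.17 × 1737 + 0.83 × 1174 = 1269.71.
Difference: 1312.922 − 1269.71 = 43.212, i.e. 43.2 to one decimal place.
The strong type prefers to separate.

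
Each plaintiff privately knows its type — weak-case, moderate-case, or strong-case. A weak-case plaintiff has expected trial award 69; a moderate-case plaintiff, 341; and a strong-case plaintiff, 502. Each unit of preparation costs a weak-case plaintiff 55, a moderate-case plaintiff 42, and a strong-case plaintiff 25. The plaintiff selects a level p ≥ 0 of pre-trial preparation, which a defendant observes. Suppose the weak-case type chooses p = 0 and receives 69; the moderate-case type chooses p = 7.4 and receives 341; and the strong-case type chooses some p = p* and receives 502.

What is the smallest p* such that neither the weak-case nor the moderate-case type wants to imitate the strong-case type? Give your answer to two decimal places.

Weak-case type (on-path payoff 69) won't mimic when 69 ≥ 502 − 55·p*, i.e. p* ≥ 7.87.
Moderate-case type (on-path payoff 341 − 42×7.4 = 30.2) won't mimic when 30.2 ≥ 502 − 42·p*, i.e. p* ≥ 11.23.
Both must hold, so p* = max(7.87, 11.23) = 11.23. The moderate-case type's constraint binds.

11.23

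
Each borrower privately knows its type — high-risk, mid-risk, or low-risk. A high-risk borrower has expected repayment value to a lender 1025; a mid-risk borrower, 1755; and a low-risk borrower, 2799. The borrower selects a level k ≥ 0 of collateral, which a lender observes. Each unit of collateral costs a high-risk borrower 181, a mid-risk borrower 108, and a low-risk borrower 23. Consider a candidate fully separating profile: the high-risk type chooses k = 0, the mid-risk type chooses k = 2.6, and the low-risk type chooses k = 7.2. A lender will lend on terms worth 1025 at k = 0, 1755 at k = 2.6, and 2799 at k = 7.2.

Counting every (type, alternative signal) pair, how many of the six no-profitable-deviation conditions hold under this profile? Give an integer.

3

High-risk (own payoff 1025): to k=2.6 gives 1755 − 181×2.6 = 1284.4 → profitable ✗; to k=7.2 gives 2799 − 181×7.2 = 1495.8 → profitable ✗.
Low-risk (own payoff 2799 − 23×7.2 = 2633.4): to k=0 gives 1025 → no gain ✓; to k=2.6 gives 1755 − 23×2.6 = 1695.2 → no gain ✓.
Mid-risk (own payoff 1755 − 108×2.6 = 1474.2): to k=0 gives 1025 → no gain ✓; to k=7.2 gives 2799 − 108×7.2 = 2021.4 → profitable ✗.
3 of the 6 constraints hold; not an equilibrium.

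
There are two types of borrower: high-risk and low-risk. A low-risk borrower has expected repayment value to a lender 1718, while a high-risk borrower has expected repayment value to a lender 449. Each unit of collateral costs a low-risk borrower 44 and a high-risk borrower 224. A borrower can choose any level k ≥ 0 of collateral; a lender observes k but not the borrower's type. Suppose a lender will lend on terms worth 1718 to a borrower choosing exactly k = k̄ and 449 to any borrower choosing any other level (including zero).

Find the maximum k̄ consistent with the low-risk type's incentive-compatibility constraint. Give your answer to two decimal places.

Choosing k̄ yields the low-risk type 1718 − 44·k̄; choosing zero yields 449.
The low-risk type is indifferent at 1718 − 44·k̄ = 449, i.e. k̄ = (1718 − 449) / 44 ≈ 28.84.
For any k̄ above 28.84 the low-risk type would rather pool at zero, so separation collapses.

28.84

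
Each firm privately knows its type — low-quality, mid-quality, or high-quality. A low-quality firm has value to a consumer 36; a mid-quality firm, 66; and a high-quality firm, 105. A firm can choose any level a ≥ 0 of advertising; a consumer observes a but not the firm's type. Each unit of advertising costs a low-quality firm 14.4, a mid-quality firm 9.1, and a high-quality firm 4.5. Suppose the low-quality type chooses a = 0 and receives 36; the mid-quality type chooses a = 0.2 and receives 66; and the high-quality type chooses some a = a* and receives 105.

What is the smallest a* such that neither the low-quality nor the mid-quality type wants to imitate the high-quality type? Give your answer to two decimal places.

Mid-quality type (on-path payoff 66 − 9.1×0.2 = 64.18) won't mimic when 64.18 ≥ 105 − 9.1·a*, i.e. a* ≥ 4.49.
Low-quality type (on-path payoff 36) won't mimic when 36 ≥ 105 − 14.4·a*, i.e. a* ≥ 4.79.
Both must hold, so a* = max(4.79, 4.49) = 4.79. The low-quality type's constraint binds.

4.79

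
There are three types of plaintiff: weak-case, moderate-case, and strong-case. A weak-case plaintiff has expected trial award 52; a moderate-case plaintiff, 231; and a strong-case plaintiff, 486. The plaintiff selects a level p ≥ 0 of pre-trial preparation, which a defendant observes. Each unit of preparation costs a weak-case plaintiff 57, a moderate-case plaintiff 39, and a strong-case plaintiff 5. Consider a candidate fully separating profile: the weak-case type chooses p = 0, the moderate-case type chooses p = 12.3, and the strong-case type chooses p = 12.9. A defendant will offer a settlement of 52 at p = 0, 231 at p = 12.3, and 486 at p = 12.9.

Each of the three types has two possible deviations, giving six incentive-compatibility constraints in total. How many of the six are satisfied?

4

Strong-case (own payoff 486 − 5×12.9 = 421.5): to p=0 gives 52 → no gain ✓; to p=12.3 gives 231 − 5×12.3 = 169.5 → no gain ✓.
Moderate-case (own payoff 231 − 39×12.3 = -248.7): to p=0 gives 52 → profitable ✗; to p=12.9 gives 486 − 39×12.9 = -17.1 → profitable ✗.
Weak-case (own payoff 52): to p=12.3 gives 231 − 57×12.3 = -470.1 → no gain ✓; to p=12.9 gives 486 − 57×12.9 = -249.3 → no gain ✓.
4 of the 6 constraints hold; not an equilibrium.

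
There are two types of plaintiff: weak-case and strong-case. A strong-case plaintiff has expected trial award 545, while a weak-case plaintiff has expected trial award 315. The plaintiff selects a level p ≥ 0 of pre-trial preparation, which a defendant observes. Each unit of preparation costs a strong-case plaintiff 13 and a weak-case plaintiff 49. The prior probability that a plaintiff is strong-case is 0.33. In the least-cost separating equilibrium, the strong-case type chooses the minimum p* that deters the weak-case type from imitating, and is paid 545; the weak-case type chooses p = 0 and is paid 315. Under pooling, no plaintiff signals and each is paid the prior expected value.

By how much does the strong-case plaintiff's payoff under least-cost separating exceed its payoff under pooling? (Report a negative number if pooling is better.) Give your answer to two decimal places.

Least-cost separating signal: p* solves 315 = 545 − 49·p*, so p* = (545 − 315)/49 ≈ 4.6939.
Strong-case type's separating payoff: 545 − 13 × p* = 545 − 13 × (545 − 315)/49 = 545 − 2990/49 ≈ 483.9796.
Pooling payoff: 0.33 × 545 + 0.67 × 315 = 390.9.
Difference: 483.9796 − 390.9 = 93.0796, i.e. 93.08 to two decimal places.
The strong-case type prefers to separate.

93.08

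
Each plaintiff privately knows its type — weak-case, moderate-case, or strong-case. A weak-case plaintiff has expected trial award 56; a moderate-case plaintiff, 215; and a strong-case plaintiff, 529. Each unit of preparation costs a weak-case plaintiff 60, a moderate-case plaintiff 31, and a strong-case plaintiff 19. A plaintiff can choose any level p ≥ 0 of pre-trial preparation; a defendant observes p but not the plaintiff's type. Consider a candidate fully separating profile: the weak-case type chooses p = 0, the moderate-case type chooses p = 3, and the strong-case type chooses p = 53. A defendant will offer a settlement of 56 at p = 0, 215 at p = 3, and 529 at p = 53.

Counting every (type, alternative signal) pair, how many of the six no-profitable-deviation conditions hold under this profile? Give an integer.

4

Moderate-case (own payoff 215 − 31×3 = 122): to p=0 gives 56 → no gain ✓; to p=53 gives 529 − 31×53 = -1114 → no gain ✓.
Strong-case (own payoff 529 − 19×53 = -478): to p=0 gives 56 → profitable ✗; to p=3 gives 215 − 19×3 = 158 → profitable ✗.
Weak-case (own payoff 56): to p=3 gives 215 − 60×3 = 35 → no gain ✓; to p=53 gives 529 − 60×53 = -2651 → no gain ✓.
4 of the 6 constraints hold; not an equilibrium.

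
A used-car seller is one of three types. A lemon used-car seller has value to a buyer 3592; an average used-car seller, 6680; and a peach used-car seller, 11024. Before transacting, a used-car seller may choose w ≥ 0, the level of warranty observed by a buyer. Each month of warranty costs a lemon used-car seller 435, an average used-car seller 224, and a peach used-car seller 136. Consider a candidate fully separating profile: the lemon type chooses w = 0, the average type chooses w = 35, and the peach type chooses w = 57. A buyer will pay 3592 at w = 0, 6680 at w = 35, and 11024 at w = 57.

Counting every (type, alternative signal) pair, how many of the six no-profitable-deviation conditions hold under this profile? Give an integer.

4

Lemon (own payoff 3592): to w=35 gives 6680 − 435×35 = -8545 → no gain ✓; to w=57 gives 11024 − 435×57 = -13771 → no gain ✓.
Average (own payoff 6680 − 224×35 = -1160): to w=0 gives 3592 → profitable ✗; to w=57 gives 11024 − 224×57 = -1744 → no gain ✓.
Peach (own payoff 11024 − 136×57 = 3272): to w=0 gives 3592 → profitable ✗; to w=35 gives 6680 − 136×35 = 1920 → no gain ✓.
4 of the 6 constraints hold; not an equilibrium.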